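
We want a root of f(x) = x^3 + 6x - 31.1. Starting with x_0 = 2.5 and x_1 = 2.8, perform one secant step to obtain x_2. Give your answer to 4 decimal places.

f(2.5) = -0.475000, f(2.8) = 7.652000
x_2 = 2.800000 − 7.652000·(2.800000 − 2.500000) / (7.652000 − (-0.475000)) = 2.800000 − (2.295600)/(8.127000) = 2.517534

2.5175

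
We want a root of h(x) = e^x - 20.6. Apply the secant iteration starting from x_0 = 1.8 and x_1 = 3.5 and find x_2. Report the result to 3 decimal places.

h(1.8) = -14.55035, h(3.5) = 12.51545
x_2 = 3.50000 − 12.51545·(3.50000 − 1.80000) / (12.51545 − (-14.55035)) = 3.50000 − (21.27627)/(27.06580) = 2.71391

2.714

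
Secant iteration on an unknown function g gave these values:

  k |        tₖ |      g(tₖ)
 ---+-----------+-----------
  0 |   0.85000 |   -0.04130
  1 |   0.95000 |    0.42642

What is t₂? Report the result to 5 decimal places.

0.85883

t₂ = 0.95000 − 0.42642·(0.95000 − 0.85000) / (0.42642 − (-0.04130))
   = 0.95000 − (0.0426420)/(0.4677200) = 0.8588301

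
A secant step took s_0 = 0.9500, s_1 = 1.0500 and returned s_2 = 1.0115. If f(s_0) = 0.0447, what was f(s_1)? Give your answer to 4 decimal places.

-0.0280

The secant line through (0.9500, 0.0447) and (1.0500, f(s_1)) crosses zero at s_2 = 1.0115.
So (0.9500, 0.0447), (1.0500, f(s_1)), (1.0115, 0) are collinear:
f(s_1) = 0.0447 · (1.0500 − 1.0115) / (0.9500 − 1.0115) = 0.0447 · (0.038500)/(-0.061500) = -0.027983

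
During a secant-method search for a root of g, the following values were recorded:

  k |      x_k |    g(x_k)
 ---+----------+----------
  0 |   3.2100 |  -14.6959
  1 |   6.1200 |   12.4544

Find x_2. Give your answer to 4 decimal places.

4.7851

x_2 = 6.1200 − 12.4544·(6.1200 − 3.2100) / (12.4544 − (-14.6959))
   = 6.1200 − (36.242304)/(27.150300) = 4.785123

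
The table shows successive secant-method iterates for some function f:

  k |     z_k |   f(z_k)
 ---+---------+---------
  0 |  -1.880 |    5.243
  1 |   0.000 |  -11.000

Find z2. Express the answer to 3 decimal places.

z2 = 0.000 − (-11.000)·(0.000 − (-1.880)) / (-11.000 − 5.243)
   = 0.000 − (-20.68000)/(-16.24300) = -1.27316

-1.273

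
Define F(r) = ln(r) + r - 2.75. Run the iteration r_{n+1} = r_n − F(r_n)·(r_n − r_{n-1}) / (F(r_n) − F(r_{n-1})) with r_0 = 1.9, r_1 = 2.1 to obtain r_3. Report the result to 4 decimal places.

F(1.9) = -0.208146, F(2.1) = 0.091937
r_2 = 2.100000 − 0.091937·(2.100000 − 1.900000) / (0.091937 − (-0.208146)) = 2.100000 − (0.018387)/(0.300083) = 2.038725
F(2.038725) = 0.001050
r_3 = 2.038725 − 0.001050·(2.038725 − 2.100000) / (0.001050 − 0.091937) = 2.038725 − (-0.000064)/(-0.090887) = 2.038017

2.0380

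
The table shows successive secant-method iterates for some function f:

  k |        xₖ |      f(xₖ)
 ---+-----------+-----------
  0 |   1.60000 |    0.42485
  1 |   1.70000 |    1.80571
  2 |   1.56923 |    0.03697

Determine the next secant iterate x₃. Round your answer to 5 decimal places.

x₃ = 1.56923 − 0.03697·(1.56923 − 1.70000) / (0.03697 − 1.80571)
   = 1.56923 − (-0.0048346)/(-1.7687400) = 1.5664967

1.56650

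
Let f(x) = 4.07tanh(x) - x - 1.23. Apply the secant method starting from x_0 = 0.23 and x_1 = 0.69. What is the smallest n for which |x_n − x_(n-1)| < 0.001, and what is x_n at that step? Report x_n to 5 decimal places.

n = 5, x_n = 0.43432

f(0.23) = -0.5400646, f(0.69) = 0.5137867
x_2 = 0.6900000 − 0.5137867·(0.4600000)/(1.0538513) = 0.4657351;  |Δ| = 0.2242649
f(0.4657351) = 0.0736848
x_3 = 0.4657351 − 0.0736848·(-0.2242649)/(-0.4401019) = 0.4281871;  |Δ| = 0.0375479
f(0.4281871) = -0.0147001
x_4 = 0.4281871 − (-0.0147001)·(-0.0375479)/(-0.0883849) = 0.4344321;  |Δ| = 0.0062450
f(0.4344321) = 0.0002736
x_5 = 0.4344321 − 0.0002736·(0.0062450)/(0.0149738) = 0.4343180;  |Δ| = 0.0001141
|x_5 − x_4| = 0.0001141 < 0.001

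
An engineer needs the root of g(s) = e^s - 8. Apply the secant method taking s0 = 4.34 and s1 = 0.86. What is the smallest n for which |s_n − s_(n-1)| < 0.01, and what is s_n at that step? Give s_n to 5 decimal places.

n = 8, s_n = 2.07940

g(4.34) = 68.7075393, g(0.86) = -5.6368393
s2 = 0.8600000 − (-5.6368393)·(-3.4800000)/(-74.3443786) = 1.1238559;  |Δ| = 0.2638559
g(1.1238559) = -4.9233053
s3 = 1.1238559 − (-4.9233053)·(0.2638559)/(0.7135340) = 2.9444320;  |Δ| = 1.8205762
g(2.9444320) = 10.9998682
s4 = 2.9444320 − 10.9998682·(1.8205762)/(15.9231735) = 1.6867620;  |Δ| = 1.2576700
g(1.6867620) = -2.5980391
s5 = 1.6867620 − (-2.5980391)·(-1.2576700)/(-13.5979073) = 1.9270546;  |Δ| = 0.2402926
g(1.9270546) = -1.1307524
s6 = 1.9270546 − (-1.1307524)·(0.2402926)/(1.4672866) = 2.1122341;  |Δ| = 0.1851795
g(2.1122341) = 0.2666890
s7 = 2.1122341 − 0.2666890·(0.1851795)/(1.3974414) = 2.0768942;  |Δ| = 0.0353398
g(2.0768942) = -0.0203525
s8 = 2.0768942 − (-0.0203525)·(-0.0353398)/(-0.2870414) = 2.0794000;  |Δ| = 0.0025057
|s8 − s7| = 0.0025057 < 0.01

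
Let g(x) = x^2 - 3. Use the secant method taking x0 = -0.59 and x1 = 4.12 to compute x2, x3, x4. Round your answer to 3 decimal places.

0.161, 0.856, 3.085

g(-0.59) = -2.65190, g(4.12) = 13.97440
x2 = 4.12000 − 13.97440·(4.12000 − (-0.59000)) / (13.97440 − (-2.65190)) = 4.12000 − (65.81942)/(16.62630) = 0.16125
g(0.16125) = -2.97400
x3 = 0.16125 − (-2.97400)·(0.16125 − 4.12000) / (-2.97400 − 13.97440) = 0.16125 − (11.77333)/(-16.94840) = 0.85590
g(0.85590) = -2.26743
x4 = 0.85590 − (-2.26743)·(0.85590 − 0.16125) / (-2.26743 − (-2.97400)) = 0.85590 − (-1.57509)/(0.70657) = 3.08510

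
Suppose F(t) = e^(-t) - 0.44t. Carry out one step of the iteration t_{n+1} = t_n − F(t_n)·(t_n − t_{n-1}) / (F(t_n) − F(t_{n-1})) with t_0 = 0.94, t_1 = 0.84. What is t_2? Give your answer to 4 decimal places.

F(0.94) = -0.022972, F(0.84) = 0.062111
t_2 = 0.840000 − 0.062111·(0.840000 − 0.940000) / (0.062111 − (-0.022972)) = 0.840000 − (-0.006211)/(0.085083) = 0.913000

0.9130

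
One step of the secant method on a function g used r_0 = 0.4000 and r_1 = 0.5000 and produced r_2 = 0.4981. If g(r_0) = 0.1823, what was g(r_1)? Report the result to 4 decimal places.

-0.0035

The secant line through (0.4000, 0.1823) and (0.5000, g(r_1)) crosses zero at r_2 = 0.4981.
So (0.4000, 0.1823), (0.5000, g(r_1)), (0.4981, 0) are collinear:
g(r_1) = 0.1823 · (0.5000 − 0.4981) / (0.4000 − 0.4981) = 0.1823 · (0.001900)/(-0.098100) = -0.003531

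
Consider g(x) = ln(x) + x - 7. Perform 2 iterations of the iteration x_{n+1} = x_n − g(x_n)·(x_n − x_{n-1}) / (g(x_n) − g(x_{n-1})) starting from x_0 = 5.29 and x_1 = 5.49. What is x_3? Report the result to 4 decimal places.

g(5.29) = -0.044182, g(5.49) = 0.192928
x_2 = 5.490000 − 0.192928·(5.490000 − 5.290000) / (0.192928 − (-0.044182)) = 5.490000 − (0.038586)/(0.237110) = 5.327267
g(5.327267) = 0.000105
x_3 = 5.327267 − 0.000105·(5.327267 − 5.490000) / (0.000105 − 0.192928) = 5.327267 − (-0.000017)/(-0.192823) = 5.327178

5.3272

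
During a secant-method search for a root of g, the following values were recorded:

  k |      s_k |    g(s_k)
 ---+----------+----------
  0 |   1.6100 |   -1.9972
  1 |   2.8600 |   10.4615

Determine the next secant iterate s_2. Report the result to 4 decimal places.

s_2 = 2.8600 − 10.4615·(2.8600 − 1.6100) / (10.4615 − (-1.9972))
   = 2.8600 − (13.076875)/(12.458700) = 1.810382

1.8104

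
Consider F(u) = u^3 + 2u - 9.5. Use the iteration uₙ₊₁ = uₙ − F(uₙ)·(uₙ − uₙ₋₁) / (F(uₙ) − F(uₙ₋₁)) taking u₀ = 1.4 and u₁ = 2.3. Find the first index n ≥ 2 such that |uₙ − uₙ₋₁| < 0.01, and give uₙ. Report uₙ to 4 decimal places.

n = 5, uₙ = 1.8058

F(1.4) = -3.956000, F(2.3) = 7.267000
u₂ = 2.300000 − 7.267000·(0.900000)/(11.223000) = 1.717241;  |Δ| = 0.582759
F(1.717241) = -1.001513
u₃ = 1.717241 − (-1.001513)·(-0.582759)/(-8.268513) = 1.787827;  |Δ| = 0.070586
F(1.787827) = -0.209866
u₄ = 1.787827 − (-0.209866)·(0.070586)/(0.791647) = 1.806540;  |Δ| = 0.018712
F(1.806540) = 0.008876
u₅ = 1.806540 − 0.008876·(0.018712)/(0.218741) = 1.805780;  |Δ| = 0.000759
|u₅ − u₄| = 0.000759 < 0.01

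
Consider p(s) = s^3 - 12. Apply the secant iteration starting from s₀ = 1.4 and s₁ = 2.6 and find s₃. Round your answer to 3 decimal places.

p(1.4) = -9.25600, p(2.6) = 5.57600
s₂ = 2.60000 − 5.57600·(2.60000 − 1.40000) / (5.57600 − (-9.25600)) = 2.60000 − (6.69120)/(14.83200) = 2.14887
p(2.14887) = -2.07732
s₃ = 2.14887 − (-2.07732)·(2.14887 − 2.60000) / (-2.07732 − 5.57600) = 2.14887 − (0.93715)/(-7.65332) = 2.27132

2.271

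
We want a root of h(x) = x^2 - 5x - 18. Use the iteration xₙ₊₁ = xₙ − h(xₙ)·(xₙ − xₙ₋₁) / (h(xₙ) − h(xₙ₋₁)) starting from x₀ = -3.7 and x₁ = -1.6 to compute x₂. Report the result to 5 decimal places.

h(-3.7) = 14.1900000, h(-1.6) = -7.4400000
x₂ = -1.6000000 − (-7.4400000)·(-1.6000000 − (-3.7000000)) / (-7.4400000 − 14.1900000) = -1.6000000 − (-15.6240000)/(-21.6300000) = -2.3223301

-2.32233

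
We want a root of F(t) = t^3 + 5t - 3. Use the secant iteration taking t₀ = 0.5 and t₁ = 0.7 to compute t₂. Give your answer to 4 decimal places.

F(0.5) = -0.375000, F(0.7) = 0.843000
t₂ = 0.700000 − 0.843000·(0.700000 − 0.500000) / (0.843000 − (-0.375000)) = 0.700000 − (0.168600)/(1.218000) = 0.561576

0.5616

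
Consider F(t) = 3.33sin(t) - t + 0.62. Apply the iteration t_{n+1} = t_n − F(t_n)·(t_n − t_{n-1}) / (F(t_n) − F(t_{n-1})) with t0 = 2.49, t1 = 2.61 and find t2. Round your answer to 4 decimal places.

2.5297

F(2.49) = 0.149490, F(2.61) = -0.302000
t2 = 2.610000 − (-0.302000)·(2.610000 − 2.490000) / (-0.302000 − 0.149490) = 2.610000 − (-0.036240)/(-0.451490) = 2.529732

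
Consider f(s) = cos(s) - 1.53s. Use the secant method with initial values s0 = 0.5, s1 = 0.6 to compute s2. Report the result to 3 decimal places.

f(0.5) = 0.11258, f(0.6) = -0.09266
s2 = 0.60000 − (-0.09266)·(0.60000 − 0.50000) / (-0.09266 − 0.11258) = 0.60000 − (-0.00927)/(-0.20525) = 0.55485

0.555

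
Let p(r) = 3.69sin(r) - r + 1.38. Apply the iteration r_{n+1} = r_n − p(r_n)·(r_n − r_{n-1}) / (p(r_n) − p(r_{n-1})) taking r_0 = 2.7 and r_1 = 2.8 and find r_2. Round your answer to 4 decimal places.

2.7583

p(2.7) = 0.257032, p(2.8) = -0.183894
r_2 = 2.800000 − (-0.183894)·(2.800000 − 2.700000) / (-0.183894 − 0.257032) = 2.800000 − (-0.018389)/(-0.440925) = 2.758294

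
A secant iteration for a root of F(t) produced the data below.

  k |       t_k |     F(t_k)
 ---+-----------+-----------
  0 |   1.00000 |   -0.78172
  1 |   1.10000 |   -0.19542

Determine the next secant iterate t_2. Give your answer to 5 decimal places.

1.13333

t_2 = 1.10000 − (-0.19542)·(1.10000 − 1.00000) / (-0.19542 − (-0.78172))
   = 1.10000 − (-0.0195420)/(0.5863000) = 1.1333311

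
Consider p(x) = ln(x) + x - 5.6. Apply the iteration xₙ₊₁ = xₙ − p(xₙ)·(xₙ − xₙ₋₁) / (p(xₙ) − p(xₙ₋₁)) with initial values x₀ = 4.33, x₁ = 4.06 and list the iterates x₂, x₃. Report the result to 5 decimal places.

p(4.33) = 0.1955675, p(4.06) = -0.1388170
x₂ = 4.0600000 − (-0.1388170)·(4.0600000 − 4.3300000) / (-0.1388170 − 0.1955675) = 4.0600000 − (0.0374806)/(-0.3343846) = 4.1720883
p(4.1720883) = 0.0005050
x₃ = 4.1720883 − 0.0005050·(4.1720883 − 4.0600000) / (0.0005050 − (-0.1388170)) = 4.1720883 − (0.0000566)/(0.1393220) = 4.1716820

4.17209, 4.17168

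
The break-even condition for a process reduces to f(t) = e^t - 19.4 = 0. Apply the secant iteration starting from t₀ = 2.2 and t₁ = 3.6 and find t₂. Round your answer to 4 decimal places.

f(2.2) = -10.374987, f(3.6) = 17.198234
t₂ = 3.600000 − 17.198234·(3.600000 − 2.200000) / (17.198234 − (-10.374987)) = 3.600000 − (24.077528)/(27.573221) = 2.726779

2.7268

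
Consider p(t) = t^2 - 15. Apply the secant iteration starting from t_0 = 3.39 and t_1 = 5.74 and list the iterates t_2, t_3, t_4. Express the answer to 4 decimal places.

3.7742, 3.8536, 3.8732

p(3.39) = -3.507900, p(5.74) = 17.947600
t_2 = 5.740000 − 17.947600·(5.740000 − 3.390000) / (17.947600 − (-3.507900)) = 5.740000 − (42.176860)/(21.455500) = 3.774217
p(3.774217) = -0.755287
t_3 = 3.774217 − (-0.755287)·(3.774217 − 5.740000) / (-0.755287 − 17.947600) = 3.774217 − (1.484731)/(-18.702887) = 3.853602
p(3.853602) = -0.149752
t_4 = 3.853602 − (-0.149752)·(3.853602 − 3.774217) / (-0.149752 − (-0.755287)) = 3.853602 − (-0.011888)/(0.605535) = 3.873234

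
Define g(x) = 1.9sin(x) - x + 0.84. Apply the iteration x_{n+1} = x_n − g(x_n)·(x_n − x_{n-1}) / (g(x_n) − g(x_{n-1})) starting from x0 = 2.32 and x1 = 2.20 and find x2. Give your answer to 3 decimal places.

2.280

g(2.32) = -0.08876, g(2.20) = 0.17614
x2 = 2.20000 − 0.17614·(2.20000 − 2.32000) / (0.17614 − (-0.08876)) = 2.20000 − (-0.02114)/(0.26490) = 2.27979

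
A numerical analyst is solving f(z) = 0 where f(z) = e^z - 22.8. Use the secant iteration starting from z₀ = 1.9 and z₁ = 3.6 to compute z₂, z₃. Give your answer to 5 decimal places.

f(1.9) = -16.1141056, f(3.6) = 13.7982344
z₂ = 3.6000000 − 13.7982344·(3.6000000 − 1.9000000) / (13.7982344 − (-16.1141056)) = 3.6000000 − (23.4569986)/(29.9123400) = 2.8158086
f(2.8158086) = -6.0933200
z₃ = 2.8158086 − (-6.0933200)·(2.8158086 − 3.6000000) / (-6.0933200 − 13.7982344) = 2.8158086 − (4.7783289)/(-19.8915544) = 3.0560276

2.81581, 3.05603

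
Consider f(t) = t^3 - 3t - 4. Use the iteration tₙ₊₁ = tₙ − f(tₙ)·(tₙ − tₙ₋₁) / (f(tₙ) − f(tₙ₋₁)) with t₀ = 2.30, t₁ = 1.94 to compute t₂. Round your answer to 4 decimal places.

2.1795

f(2.30) = 1.267000, f(1.94) = -2.518616
t₂ = 1.940000 − (-2.518616)·(1.940000 − 2.300000) / (-2.518616 − 1.267000) = 1.940000 − (0.906702)/(-3.785616) = 2.179512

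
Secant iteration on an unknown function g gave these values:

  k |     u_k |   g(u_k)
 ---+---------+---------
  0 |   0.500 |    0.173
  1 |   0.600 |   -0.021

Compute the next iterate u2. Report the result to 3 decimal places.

0.589

u2 = 0.600 − (-0.021)·(0.600 − 0.500) / (-0.021 − 0.173)
   = 0.600 − (-0.00210)/(-0.19400) = 0.58918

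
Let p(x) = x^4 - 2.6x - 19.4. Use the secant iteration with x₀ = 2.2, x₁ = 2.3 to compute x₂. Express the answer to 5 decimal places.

2.23942

p(2.2) = -1.6944000, p(2.3) = 2.6041000
x₂ = 2.3000000 − 2.6041000·(2.3000000 − 2.2000000) / (2.6041000 − (-1.6944000)) = 2.3000000 − (0.2604100)/(4.2985000) = 2.2394184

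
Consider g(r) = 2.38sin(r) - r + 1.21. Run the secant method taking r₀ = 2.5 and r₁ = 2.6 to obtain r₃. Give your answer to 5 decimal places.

g(2.5) = 0.1343637, g(2.6) = -0.1631067
r₂ = 2.6000000 − (-0.1631067)·(2.6000000 − 2.5000000) / (-0.1631067 − 0.1343637) = 2.6000000 − (-0.0163107)/(-0.2974704) = 2.5451688
g(2.5451688) = 0.0016472
r₃ = 2.5451688 − 0.0016472·(2.5451688 − 2.6000000) / (0.0016472 − (-0.1631067)) = 2.5451688 − (-0.0000903)/(0.1647539) = 2.5457170

2.54572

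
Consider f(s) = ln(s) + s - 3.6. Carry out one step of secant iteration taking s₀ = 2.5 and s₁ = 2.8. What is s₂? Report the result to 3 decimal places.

2.633

f(2.5) = -0.18371, f(2.8) = 0.22962
s₂ = 2.80000 − 0.22962·(2.80000 − 2.50000) / (0.22962 − (-0.18371)) = 2.80000 − (0.06889)/(0.41333) = 2.63334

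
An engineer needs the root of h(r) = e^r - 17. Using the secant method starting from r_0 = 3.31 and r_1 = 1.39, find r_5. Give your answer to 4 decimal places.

2.8213

h(3.31) = 10.385125, h(1.39) = -12.985150
r_2 = 1.390000 − (-12.985150)·(1.390000 − 3.310000) / (-12.985150 − 10.385125) = 1.390000 − (24.931488)/(-23.370275) = 2.456803
h(2.456803) = -5.332545
r_3 = 2.456803 − (-5.332545)·(2.456803 − 1.390000) / (-5.332545 − (-12.985150)) = 2.456803 − (-5.688777)/(7.652605) = 3.200181
h(3.200181) = 7.536975
r_4 = 3.200181 − 7.536975·(3.200181 − 2.456803) / (7.536975 − (-5.332545)) = 3.200181 − (5.602820)/(12.869520) = 2.764825
h(2.764825) = -1.123733
r_5 = 2.764825 − (-1.123733)·(2.764825 − 3.200181) / (-1.123733 − 7.536975) = 2.764825 − (0.489224)/(-8.660708) = 2.821313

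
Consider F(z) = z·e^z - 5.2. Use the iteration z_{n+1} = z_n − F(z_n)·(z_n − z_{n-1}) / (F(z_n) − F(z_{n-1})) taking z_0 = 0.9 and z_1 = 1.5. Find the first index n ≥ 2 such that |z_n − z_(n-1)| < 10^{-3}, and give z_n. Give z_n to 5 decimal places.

n = 5, z_n = 1.34917

F(0.9) = -2.9863572, F(1.5) = 1.5225336
z_2 = 1.5000000 − 1.5225336·(0.6000000)/(4.5088908) = 1.2973958;  |Δ| = 0.2026042
F(1.2973958) = -0.4518511
z_3 = 1.2973958 − (-0.4518511)·(-0.2026042)/(-1.9743847) = 1.3437631;  |Δ| = 0.0463673
F(1.3437631) = -0.0487618
z_4 = 1.3437631 − (-0.0487618)·(0.0463673)/(0.4030892) = 1.3493722;  |Δ| = 0.0056091
F(1.3493722) = 0.0018360
z_5 = 1.3493722 − 0.0018360·(0.0056091)/(0.0505978) = 1.3491687;  |Δ| = 0.0002035
|z_5 − z_4| = 0.0002035 < 10^{-3}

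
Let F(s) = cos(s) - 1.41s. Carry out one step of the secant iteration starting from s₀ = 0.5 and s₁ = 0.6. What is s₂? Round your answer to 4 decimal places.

0.5893

F(0.5) = 0.172583, F(0.6) = -0.020664
s₂ = 0.600000 − (-0.020664)·(0.600000 − 0.500000) / (-0.020664 − 0.172583) = 0.600000 − (-0.002066)/(-0.193247) = 0.589307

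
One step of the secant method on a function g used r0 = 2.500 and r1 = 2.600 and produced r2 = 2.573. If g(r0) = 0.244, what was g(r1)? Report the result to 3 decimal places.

The secant line through (2.500, 0.244) and (2.600, g(r1)) crosses zero at r2 = 2.573.
So (2.500, 0.244), (2.600, g(r1)), (2.573, 0) are collinear:
g(r1) = 0.244 · (2.600 − 2.573) / (2.500 − 2.573) = 0.244 · (0.02700)/(-0.07300) = -0.09025

-0.090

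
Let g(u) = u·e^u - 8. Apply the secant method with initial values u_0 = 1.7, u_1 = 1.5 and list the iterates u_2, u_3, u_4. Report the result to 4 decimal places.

1.5989, 1.6063, 1.6058

g(1.7) = 1.305711, g(1.5) = -1.277466
u_2 = 1.500000 − (-1.277466)·(1.500000 − 1.700000) / (-1.277466 − 1.305711) = 1.500000 − (0.255493)/(-2.583177) = 1.598907
g(1.598907) = -0.089218
u_3 = 1.598907 − (-0.089218)·(1.598907 − 1.500000) / (-0.089218 − (-1.277466)) = 1.598907 − (-0.008824)/(1.188248) = 1.606333
g(1.606333) = 0.006764
u_4 = 1.606333 − 0.006764·(1.606333 − 1.598907) / (0.006764 − (-0.089218)) = 1.606333 − (0.000050)/(0.095982) = 1.605810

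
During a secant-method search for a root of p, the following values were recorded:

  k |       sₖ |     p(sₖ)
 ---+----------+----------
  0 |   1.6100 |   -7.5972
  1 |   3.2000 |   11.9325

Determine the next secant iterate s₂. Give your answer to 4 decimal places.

2.2285

s₂ = 3.2000 − 11.9325·(3.2000 − 1.6100) / (11.9325 − (-7.5972))
   = 3.2000 − (18.972675)/(19.529700) = 2.228522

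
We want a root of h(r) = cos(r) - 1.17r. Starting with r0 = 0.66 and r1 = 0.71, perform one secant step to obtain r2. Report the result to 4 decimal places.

0.6699

h(0.66) = 0.017792, h(0.71) = -0.072338
r2 = 0.710000 − (-0.072338)·(0.710000 − 0.660000) / (-0.072338 − 0.017792) = 0.710000 − (-0.003617)/(-0.090130) = 0.669870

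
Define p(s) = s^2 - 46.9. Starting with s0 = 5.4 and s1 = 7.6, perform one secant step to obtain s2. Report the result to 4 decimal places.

p(5.4) = -17.740000, p(7.6) = 10.860000
s2 = 7.600000 − 10.860000·(7.600000 − 5.400000) / (10.860000 − (-17.740000)) = 7.600000 − (23.892000)/(28.600000) = 6.764615

6.7646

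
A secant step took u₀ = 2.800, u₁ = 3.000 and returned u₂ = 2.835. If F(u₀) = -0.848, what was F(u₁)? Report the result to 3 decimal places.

3.998

The secant line through (2.800, -0.848) and (3.000, F(u₁)) crosses zero at u₂ = 2.835.
So (2.800, -0.848), (3.000, F(u₁)), (2.835, 0) are collinear:
F(u₁) = -0.848 · (3.000 − 2.835) / (2.800 − 2.835) = -0.848 · (0.16500)/(-0.03500) = 3.99771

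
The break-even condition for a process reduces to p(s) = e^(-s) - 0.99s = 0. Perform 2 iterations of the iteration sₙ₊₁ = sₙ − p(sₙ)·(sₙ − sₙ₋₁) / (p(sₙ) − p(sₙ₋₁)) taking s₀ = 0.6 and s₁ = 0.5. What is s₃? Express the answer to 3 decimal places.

0.571

p(0.6) = -0.04519, p(0.5) = 0.11153
s₂ = 0.50000 − 0.11153·(0.50000 − 0.60000) / (0.11153 − (-0.04519)) = 0.50000 − (-0.01115)/(0.15672) = 0.57117
p(0.57117) = -0.00059
s₃ = 0.57117 − (-0.00059)·(0.57117 − 0.50000) / (-0.00059 − 0.11153) = 0.57117 − (-0.00004)/(-0.11212) = 0.57079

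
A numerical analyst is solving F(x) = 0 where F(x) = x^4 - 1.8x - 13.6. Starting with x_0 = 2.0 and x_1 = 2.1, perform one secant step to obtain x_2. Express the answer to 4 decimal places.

2.0367

F(2.0) = -1.200000, F(2.1) = 2.068100
x_2 = 2.100000 − 2.068100·(2.100000 − 2.000000) / (2.068100 − (-1.200000)) = 2.100000 − (0.206810)/(3.268100) = 2.036719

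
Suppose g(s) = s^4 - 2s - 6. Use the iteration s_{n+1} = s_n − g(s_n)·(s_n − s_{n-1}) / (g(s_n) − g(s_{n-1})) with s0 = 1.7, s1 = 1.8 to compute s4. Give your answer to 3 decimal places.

g(1.7) = -1.04790, g(1.8) = 0.89760
s2 = 1.80000 − 0.89760·(1.80000 − 1.70000) / (0.89760 − (-1.04790)) = 1.80000 − (0.08976)/(1.94550) = 1.75386
g(1.75386) = -0.04574
s3 = 1.75386 − (-0.04574)·(1.75386 − 1.80000) / (-0.04574 − 0.89760) = 1.75386 − (0.00211)/(-0.94334) = 1.75610
g(1.75610) = -0.00185
s4 = 1.75610 − (-0.00185)·(1.75610 − 1.75386) / (-0.00185 − (-0.04574)) = 1.75610 − (0.00000)/(0.04389) = 1.75619

1.756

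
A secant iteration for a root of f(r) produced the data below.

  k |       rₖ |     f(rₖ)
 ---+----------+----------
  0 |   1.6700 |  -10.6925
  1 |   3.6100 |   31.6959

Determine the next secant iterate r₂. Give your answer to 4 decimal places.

r₂ = 3.6100 − 31.6959·(3.6100 − 1.6700) / (31.6959 − (-10.6925))
   = 3.6100 − (61.490046)/(42.388400) = 2.159366

2.1594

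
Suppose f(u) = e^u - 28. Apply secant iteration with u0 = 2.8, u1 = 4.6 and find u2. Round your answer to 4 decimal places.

f(2.8) = -11.555353, f(4.6) = 71.484316
u2 = 4.600000 − 71.484316·(4.600000 − 2.800000) / (71.484316 − (-11.555353)) = 4.600000 − (128.671768)/(83.039669) = 3.050478

3.0505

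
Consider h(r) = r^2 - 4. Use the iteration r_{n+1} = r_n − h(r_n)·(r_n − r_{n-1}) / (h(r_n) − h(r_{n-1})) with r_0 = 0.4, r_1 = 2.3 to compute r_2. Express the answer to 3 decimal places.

h(0.4) = -3.84000, h(2.3) = 1.29000
r_2 = 2.30000 − 1.29000·(2.30000 − 0.40000) / (1.29000 − (-3.84000)) = 2.30000 − (2.45100)/(5.13000) = 1.82222

1.822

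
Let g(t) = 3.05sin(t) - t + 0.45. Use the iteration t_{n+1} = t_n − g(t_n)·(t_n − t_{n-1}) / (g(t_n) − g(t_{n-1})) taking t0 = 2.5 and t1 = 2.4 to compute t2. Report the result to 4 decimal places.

g(2.5) = -0.224660, g(2.4) = 0.110163
t2 = 2.400000 − 0.110163·(2.400000 − 2.500000) / (0.110163 − (-0.224660)) = 2.400000 − (-0.011016)/(0.334823) = 2.432902

2.4329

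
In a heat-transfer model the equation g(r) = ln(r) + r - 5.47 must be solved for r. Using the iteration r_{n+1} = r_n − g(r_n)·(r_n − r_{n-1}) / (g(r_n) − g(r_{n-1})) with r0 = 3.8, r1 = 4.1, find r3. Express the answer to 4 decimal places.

4.0671

g(3.8) = -0.334999, g(4.1) = 0.040987
r2 = 4.100000 − 0.040987·(4.100000 − 3.800000) / (0.040987 − (-0.334999)) = 4.100000 − (0.012296)/(0.375986) = 4.067296
g(4.067296) = 0.000275
r3 = 4.067296 − 0.000275·(4.067296 − 4.100000) / (0.000275 − 0.040987) = 4.067296 − (-0.000009)/(-0.040712) = 4.067076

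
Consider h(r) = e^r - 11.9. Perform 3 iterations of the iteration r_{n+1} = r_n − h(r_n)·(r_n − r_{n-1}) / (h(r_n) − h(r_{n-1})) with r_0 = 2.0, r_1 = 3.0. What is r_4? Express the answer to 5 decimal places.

2.47837

h(2.0) = -4.5109439, h(3.0) = 8.1855369
r_2 = 3.0000000 − 8.1855369·(3.0000000 − 2.0000000) / (8.1855369 − (-4.5109439)) = 3.0000000 − (8.1855369)/(12.6964808) = 2.3552909
h(2.3552909) = -1.3588053
r_3 = 2.3552909 − (-1.3588053)·(2.3552909 − 3.0000000) / (-1.3588053 − 8.1855369) = 2.3552909 − (0.8760342)/(-9.5443422) = 2.4470766
h(2.4470766) = -0.3454813
r_4 = 2.4470766 − (-0.3454813)·(2.4470766 − 2.3552909) / (-0.3454813 − (-1.3588053)) = 2.4470766 − (-0.0317102)/(1.0133240) = 2.4783699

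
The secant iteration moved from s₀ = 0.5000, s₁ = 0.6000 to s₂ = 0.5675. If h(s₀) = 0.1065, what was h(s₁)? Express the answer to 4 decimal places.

-0.0513

The secant line through (0.5000, 0.1065) and (0.6000, h(s₁)) crosses zero at s₂ = 0.5675.
So (0.5000, 0.1065), (0.6000, h(s₁)), (0.5675, 0) are collinear:
h(s₁) = 0.1065 · (0.6000 − 0.5675) / (0.5000 − 0.5675) = 0.1065 · (0.032500)/(-0.067500) = -0.051278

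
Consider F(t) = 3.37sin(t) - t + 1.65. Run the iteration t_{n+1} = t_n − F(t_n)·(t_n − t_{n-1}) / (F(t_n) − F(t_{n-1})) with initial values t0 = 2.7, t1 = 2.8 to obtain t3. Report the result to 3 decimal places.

F(2.7) = 0.39027, F(2.8) = -0.02109
t2 = 2.80000 − (-0.02109)·(2.80000 − 2.70000) / (-0.02109 − 0.39027) = 2.80000 − (-0.00211)/(-0.41136) = 2.79487
F(2.79487) = 0.00030
t3 = 2.79487 − 0.00030·(2.79487 − 2.80000) / (0.00030 − (-0.02109)) = 2.79487 − (0.00000)/(0.02139) = 2.79495

2.795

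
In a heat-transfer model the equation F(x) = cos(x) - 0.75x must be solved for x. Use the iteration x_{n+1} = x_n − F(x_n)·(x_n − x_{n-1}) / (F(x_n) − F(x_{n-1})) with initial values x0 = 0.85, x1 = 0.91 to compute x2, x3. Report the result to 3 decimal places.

F(0.85) = 0.02248, F(0.91) = -0.06875
x2 = 0.91000 − (-0.06875)·(0.91000 − 0.85000) / (-0.06875 − 0.02248) = 0.91000 − (-0.00413)/(-0.09124) = 0.86479
F(0.86479) = 0.00021
x3 = 0.86479 − 0.00021·(0.86479 − 0.91000) / (0.00021 − (-0.06875)) = 0.86479 − (-0.00001)/(0.06897) = 0.86493

0.865, 0.865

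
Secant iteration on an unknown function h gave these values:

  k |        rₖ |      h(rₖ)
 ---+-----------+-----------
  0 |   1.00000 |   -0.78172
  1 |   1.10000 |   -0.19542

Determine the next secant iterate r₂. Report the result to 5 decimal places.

r₂ = 1.10000 − (-0.19542)·(1.10000 − 1.00000) / (-0.19542 − (-0.78172))
   = 1.10000 − (-0.0195420)/(0.5863000) = 1.1333311

1.13333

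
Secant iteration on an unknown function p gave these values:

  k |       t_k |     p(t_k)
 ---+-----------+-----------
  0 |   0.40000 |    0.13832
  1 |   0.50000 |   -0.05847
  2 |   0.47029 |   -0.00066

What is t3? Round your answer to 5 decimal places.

0.46995

t3 = 0.47029 − (-0.00066)·(0.47029 − 0.50000) / (-0.00066 − (-0.05847))
   = 0.47029 − (0.0000196)/(0.0578100) = 0.4699508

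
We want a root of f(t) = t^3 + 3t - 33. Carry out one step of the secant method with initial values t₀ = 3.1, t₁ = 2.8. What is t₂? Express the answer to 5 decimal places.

2.89090

f(3.1) = 6.0910000, f(2.8) = -2.6480000
t₂ = 2.8000000 − (-2.6480000)·(2.8000000 − 3.1000000) / (-2.6480000 − 6.0910000) = 2.8000000 − (0.7944000)/(-8.7390000) = 2.8909028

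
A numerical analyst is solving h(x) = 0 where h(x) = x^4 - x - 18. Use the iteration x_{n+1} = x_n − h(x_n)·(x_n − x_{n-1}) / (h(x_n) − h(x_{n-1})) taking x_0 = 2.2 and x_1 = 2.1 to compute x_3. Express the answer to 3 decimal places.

2.118

h(2.2) = 3.22560, h(2.1) = -0.65190
x_2 = 2.10000 − (-0.65190)·(2.10000 − 2.20000) / (-0.65190 − 3.22560) = 2.10000 − (0.06519)/(-3.87750) = 2.11681
h(2.11681) = -0.03840
x_3 = 2.11681 − (-0.03840)·(2.11681 − 2.10000) / (-0.03840 − (-0.65190)) = 2.11681 − (-0.00065)/(0.61350) = 2.11786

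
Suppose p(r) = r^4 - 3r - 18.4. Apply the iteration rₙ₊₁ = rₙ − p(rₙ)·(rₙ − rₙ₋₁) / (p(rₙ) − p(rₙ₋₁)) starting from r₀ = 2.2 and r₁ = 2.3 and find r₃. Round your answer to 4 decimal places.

2.2386

p(2.2) = -1.574400, p(2.3) = 2.684100
r₂ = 2.300000 − 2.684100·(2.300000 − 2.200000) / (2.684100 − (-1.574400)) = 2.300000 − (0.268410)/(4.258500) = 2.236971
p(2.236971) = -0.070514
r₃ = 2.236971 − (-0.070514)·(2.236971 − 2.300000) / (-0.070514 − 2.684100) = 2.236971 − (0.004444)/(-2.754614) = 2.238584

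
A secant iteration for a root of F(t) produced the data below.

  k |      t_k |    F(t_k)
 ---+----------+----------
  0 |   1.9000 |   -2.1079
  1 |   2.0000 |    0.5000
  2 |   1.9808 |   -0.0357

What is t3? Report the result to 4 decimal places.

1.9821

t3 = 1.9808 − (-0.0357)·(1.9808 − 2.0000) / (-0.0357 − 0.5000)
   = 1.9808 − (0.000685)/(-0.535700) = 1.982080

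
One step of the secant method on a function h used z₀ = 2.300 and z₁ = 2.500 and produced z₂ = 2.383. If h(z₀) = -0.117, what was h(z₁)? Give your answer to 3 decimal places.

The secant line through (2.300, -0.117) and (2.500, h(z₁)) crosses zero at z₂ = 2.383.
So (2.300, -0.117), (2.500, h(z₁)), (2.383, 0) are collinear:
h(z₁) = -0.117 · (2.500 − 2.383) / (2.300 − 2.383) = -0.117 · (0.11700)/(-0.08300) = 0.16493

0.165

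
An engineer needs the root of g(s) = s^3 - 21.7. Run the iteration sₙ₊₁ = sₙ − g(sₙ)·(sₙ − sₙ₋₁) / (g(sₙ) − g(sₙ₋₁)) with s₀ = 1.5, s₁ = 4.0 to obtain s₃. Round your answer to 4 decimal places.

2.5952

g(1.5) = -18.325000, g(4.0) = 42.300000
s₂ = 4.000000 − 42.300000·(4.000000 − 1.500000) / (42.300000 − (-18.325000)) = 4.000000 − (105.750000)/(60.625000) = 2.255670
g(2.255670) = -10.223043
s₃ = 2.255670 − (-10.223043)·(2.255670 − 4.000000) / (-10.223043 − 42.300000) = 2.255670 − (17.832360)/(-52.523043) = 2.595185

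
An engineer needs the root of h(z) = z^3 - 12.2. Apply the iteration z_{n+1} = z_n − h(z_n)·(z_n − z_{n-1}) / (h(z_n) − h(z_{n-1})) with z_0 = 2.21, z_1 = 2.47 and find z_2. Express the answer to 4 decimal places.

h(2.21) = -1.406139, h(2.47) = 2.869223
z_2 = 2.470000 − 2.869223·(2.470000 − 2.210000) / (2.869223 − (-1.406139)) = 2.470000 − (0.745998)/(4.275362) = 2.295512

2.2955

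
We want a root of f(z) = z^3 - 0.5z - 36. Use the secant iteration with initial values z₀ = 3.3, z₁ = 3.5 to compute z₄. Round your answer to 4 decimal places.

3.3524

f(3.3) = -1.713000, f(3.5) = 5.125000
z₂ = 3.500000 − 5.125000·(3.500000 − 3.300000) / (5.125000 − (-1.713000)) = 3.500000 − (1.025000)/(6.838000) = 3.350102
f(3.350102) = -0.076230
z₃ = 3.350102 − (-0.076230)·(3.350102 − 3.500000) / (-0.076230 − 5.125000) = 3.350102 − (0.011427)/(-5.201230) = 3.352299
f(3.352299) = -0.003311
z₄ = 3.352299 − (-0.003311)·(3.352299 − 3.350102) / (-0.003311 − (-0.076230)) = 3.352299 − (-0.000007)/(0.072919) = 3.352399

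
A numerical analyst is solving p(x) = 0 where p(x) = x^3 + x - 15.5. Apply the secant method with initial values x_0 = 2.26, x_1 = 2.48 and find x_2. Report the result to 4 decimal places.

p(2.26) = -1.696824, p(2.48) = 2.232992
x_2 = 2.480000 − 2.232992·(2.480000 − 2.260000) / (2.232992 − (-1.696824)) = 2.480000 − (0.491258)/(3.929816) = 2.354992

2.3550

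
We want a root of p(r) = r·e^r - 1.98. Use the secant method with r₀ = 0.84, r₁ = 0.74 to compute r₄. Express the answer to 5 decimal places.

0.84799

p(0.84) = -0.0342517, p(0.74) = -0.4290077
r₂ = 0.7400000 − (-0.4290077)·(0.7400000 − 0.8400000) / (-0.4290077 − (-0.0342517)) = 0.7400000 − (0.0429008)/(-0.3947560) = 0.8486767
p(0.8486767) = 0.0029779
r₃ = 0.8486767 − 0.0029779·(0.8486767 − 0.7400000) / (0.0029779 − (-0.4290077)) = 0.8486767 − (0.0003236)/(0.4319856) = 0.8479275
p(0.8479275) = -0.0002563
r₄ = 0.8479275 − (-0.0002563)·(0.8479275 − 0.8486767) / (-0.0002563 − 0.0029779) = 0.8479275 − (0.0000002)/(-0.0032342) = 0.8479869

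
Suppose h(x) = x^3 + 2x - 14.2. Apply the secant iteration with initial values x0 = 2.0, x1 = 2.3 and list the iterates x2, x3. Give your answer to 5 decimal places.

2.13845, 2.14703

h(2.0) = -2.2000000, h(2.3) = 2.5670000
x2 = 2.3000000 − 2.5670000·(2.3000000 − 2.0000000) / (2.5670000 − (-2.2000000)) = 2.3000000 − (0.7701000)/(4.7670000) = 2.1384519
h(2.1384519) = -0.1440065
x3 = 2.1384519 − (-0.1440065)·(2.1384519 − 2.3000000) / (-0.1440065 − 2.5670000) = 2.1384519 − (0.0232640)/(-2.7110065) = 2.1470332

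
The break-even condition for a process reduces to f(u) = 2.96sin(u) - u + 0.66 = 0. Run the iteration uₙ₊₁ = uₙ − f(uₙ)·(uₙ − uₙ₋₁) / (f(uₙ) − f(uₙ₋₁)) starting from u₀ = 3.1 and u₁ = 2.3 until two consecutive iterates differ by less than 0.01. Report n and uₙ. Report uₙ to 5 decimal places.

n = 4, uₙ = 2.47956

f(3.1) = -2.3169212, f(2.3) = 0.5672874
u₂ = 2.3000000 − 0.5672874·(-0.8000000)/(2.8842087) = 2.4573499;  |Δ| = 0.1573499
f(2.4573499) = 0.0736259
u₃ = 2.4573499 − 0.0736259·(0.1573499)/(-0.4936616) = 2.4808174;  |Δ| = 0.0234675
f(2.4808174) = -0.0041794
u₄ = 2.4808174 − (-0.0041794)·(0.0234675)/(-0.0778052) = 2.4795569;  |Δ| = 0.0012606
|u₄ − u₃| = 0.0012606 < 0.01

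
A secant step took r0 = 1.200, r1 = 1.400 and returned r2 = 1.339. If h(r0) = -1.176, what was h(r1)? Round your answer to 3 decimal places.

0.516

The secant line through (1.200, -1.176) and (1.400, h(r1)) crosses zero at r2 = 1.339.
So (1.200, -1.176), (1.400, h(r1)), (1.339, 0) are collinear:
h(r1) = -1.176 · (1.400 − 1.339) / (1.200 − 1.339) = -1.176 · (0.06100)/(-0.13900) = 0.51609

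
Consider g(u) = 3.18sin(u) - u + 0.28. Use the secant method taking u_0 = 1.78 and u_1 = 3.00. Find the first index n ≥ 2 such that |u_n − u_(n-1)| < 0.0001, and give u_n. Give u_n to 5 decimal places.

n = 6, u_n = 2.40834

g(1.78) = 1.6106652, g(3.00) = -2.2712384
u_2 = 3.0000000 − (-2.2712384)·(1.2200000)/(-3.8819036) = 2.2861979;  |Δ| = 0.7138021
g(2.2861979) = 0.3941611
u_3 = 2.2861979 − 0.3941611·(-0.7138021)/(2.6653995) = 2.3917555;  |Δ| = 0.1055575
g(2.3917555) = 0.0554769
u_4 = 2.3917555 − 0.0554769·(0.1055575)/(-0.3386842) = 2.4090459;  |Δ| = 0.0172905
g(2.4090459) = -0.0023725
u_5 = 2.4090459 − (-0.0023725)·(0.0172905)/(-0.0578495) = 2.4083368;  |Δ| = 0.0007091
g(2.4083368) = 0.0000126
u_6 = 2.4083368 − 0.0000126·(-0.0007091)/(0.0023851) = 2.4083406;  |Δ| = 0.0000037
|u_6 − u_5| = 0.0000037 < 0.0001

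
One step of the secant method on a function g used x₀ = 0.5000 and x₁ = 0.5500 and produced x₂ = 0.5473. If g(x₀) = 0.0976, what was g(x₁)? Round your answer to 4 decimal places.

The secant line through (0.5000, 0.0976) and (0.5500, g(x₁)) crosses zero at x₂ = 0.5473.
So (0.5000, 0.0976), (0.5500, g(x₁)), (0.5473, 0) are collinear:
g(x₁) = 0.0976 · (0.5500 − 0.5473) / (0.5000 − 0.5473) = 0.0976 · (0.002700)/(-0.047300) = -0.005571

-0.0056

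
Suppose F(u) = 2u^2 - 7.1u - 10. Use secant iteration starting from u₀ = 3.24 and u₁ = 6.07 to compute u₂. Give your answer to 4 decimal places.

4.2824

F(3.24) = -12.008800, F(6.07) = 20.592800
u₂ = 6.070000 − 20.592800·(6.070000 − 3.240000) / (20.592800 − (-12.008800)) = 6.070000 − (58.277624)/(32.601600) = 4.282431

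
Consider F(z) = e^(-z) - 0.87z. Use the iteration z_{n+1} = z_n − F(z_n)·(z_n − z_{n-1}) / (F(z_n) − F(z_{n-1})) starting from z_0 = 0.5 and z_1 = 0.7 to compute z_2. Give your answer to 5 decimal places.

0.62082

F(0.5) = 0.1715307, F(0.7) = -0.1124147
z_2 = 0.7000000 − (-0.1124147)·(0.7000000 − 0.5000000) / (-0.1124147 − 0.1715307) = 0.7000000 − (-0.0224829)/(-0.2839454) = 0.6208195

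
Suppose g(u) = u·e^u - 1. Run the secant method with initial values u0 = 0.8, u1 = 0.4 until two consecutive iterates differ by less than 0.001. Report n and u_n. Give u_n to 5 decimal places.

g(0.8) = 0.7804327, g(0.4) = -0.4032701
u2 = 0.4000000 − (-0.4032701)·(-0.4000000)/(-1.1837029) = 0.5362741;  |Δ| = 0.1362741
g(0.5362741) = -0.0831723
u3 = 0.5362741 − (-0.0831723)·(0.1362741)/(0.3200978) = 0.5716828;  |Δ| = 0.0354087
g(0.5716828) = 0.0125903
u4 = 0.5716828 − 0.0125903·(0.0354087)/(0.0957627) = 0.5670274;  |Δ| = 0.0046553
g(0.5670274) = -0.0003201
u5 = 0.5670274 − (-0.0003201)·(-0.0046553)/(-0.0129104) = 0.5671429;  |Δ| = 0.0001154
|u5 − u4| = 0.0001154 < 0.001

n = 5, u_n = 0.56714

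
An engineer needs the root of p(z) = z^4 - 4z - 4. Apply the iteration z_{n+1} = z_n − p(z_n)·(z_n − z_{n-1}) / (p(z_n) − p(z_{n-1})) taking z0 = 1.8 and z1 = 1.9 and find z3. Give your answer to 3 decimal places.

1.835

p(1.8) = -0.70240, p(1.9) = 1.43210
z2 = 1.90000 − 1.43210·(1.90000 − 1.80000) / (1.43210 − (-0.70240)) = 1.90000 − (0.14321)/(2.13450) = 1.83291
p(1.83291) = -0.04506
z3 = 1.83291 − (-0.04506)·(1.83291 − 1.90000) / (-0.04506 − 1.43210) = 1.83291 − (0.00302)/(-1.47716) = 1.83495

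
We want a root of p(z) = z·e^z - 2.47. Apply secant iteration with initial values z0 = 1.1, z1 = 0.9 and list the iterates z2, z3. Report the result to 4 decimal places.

0.9470, 0.9529

p(1.1) = 0.834583, p(0.9) = -0.256357
z2 = 0.900000 − (-0.256357)·(0.900000 − 1.100000) / (-0.256357 − 0.834583) = 0.900000 − (0.051271)/(-1.090940) = 0.946997
p(0.946997) = -0.028681
z3 = 0.946997 − (-0.028681)·(0.946997 − 0.900000) / (-0.028681 − (-0.256357)) = 0.946997 − (-0.001348)/(0.227677) = 0.952918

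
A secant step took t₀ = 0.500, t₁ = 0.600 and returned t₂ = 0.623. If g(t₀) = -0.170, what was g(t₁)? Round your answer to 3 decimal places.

The secant line through (0.500, -0.170) and (0.600, g(t₁)) crosses zero at t₂ = 0.623.
So (0.500, -0.170), (0.600, g(t₁)), (0.623, 0) are collinear:
g(t₁) = -0.170 · (0.600 − 0.623) / (0.500 − 0.623) = -0.170 · (-0.02300)/(-0.12300) = -0.03179

-0.032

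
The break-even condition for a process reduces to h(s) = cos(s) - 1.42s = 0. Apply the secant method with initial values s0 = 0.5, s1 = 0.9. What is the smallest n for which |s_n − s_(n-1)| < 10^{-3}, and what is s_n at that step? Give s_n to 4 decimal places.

h(0.5) = 0.167583, h(0.9) = -0.656390
s2 = 0.900000 − (-0.656390)·(0.400000)/(-0.823973) = 0.581353;  |Δ| = 0.318647
h(0.581353) = 0.010198
s3 = 0.581353 − 0.010198·(-0.318647)/(0.666588) = 0.586228;  |Δ| = 0.004875
h(0.586228) = 0.000589
s4 = 0.586228 − 0.000589·(0.004875)/(-0.009610) = 0.586527;  |Δ| = 0.000299
|s4 − s3| = 0.000299 < 10^{-3}

n = 4, s_n = 0.5865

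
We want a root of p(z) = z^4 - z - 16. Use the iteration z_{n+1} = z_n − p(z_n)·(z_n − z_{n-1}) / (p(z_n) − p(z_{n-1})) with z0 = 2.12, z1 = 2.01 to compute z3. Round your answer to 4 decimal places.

2.0616

p(2.12) = 2.079631, p(2.01) = -1.687592
z2 = 2.010000 − (-1.687592)·(2.010000 − 2.120000) / (-1.687592 − 2.079631) = 2.010000 − (0.185635)/(-3.767223) = 2.059276
p(2.059276) = -0.076425
z3 = 2.059276 − (-0.076425)·(2.059276 − 2.010000) / (-0.076425 − (-1.687592)) = 2.059276 − (-0.003766)/(1.611167) = 2.061614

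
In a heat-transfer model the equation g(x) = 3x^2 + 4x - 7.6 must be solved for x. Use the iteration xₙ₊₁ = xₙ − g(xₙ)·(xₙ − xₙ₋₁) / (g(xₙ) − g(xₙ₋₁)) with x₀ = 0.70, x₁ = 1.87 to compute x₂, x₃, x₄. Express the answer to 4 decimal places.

g(0.70) = -3.330000, g(1.87) = 10.370700
x₂ = 1.870000 − 10.370700·(1.870000 − 0.700000) / (10.370700 − (-3.330000)) = 1.870000 − (12.133719)/(13.700700) = 0.984372
g(0.984372) = -0.755544
x₃ = 0.984372 − (-0.755544)·(0.984372 − 1.870000) / (-0.755544 − 10.370700) = 0.984372 − (0.669131)/(-11.126244) = 1.044512
g(1.044512) = -0.148934
x₄ = 1.044512 − (-0.148934)·(1.044512 − 0.984372) / (-0.148934 − (-0.755544)) = 1.044512 − (-0.008957)/(0.606610) = 1.059278

0.9844, 1.0445, 1.0593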